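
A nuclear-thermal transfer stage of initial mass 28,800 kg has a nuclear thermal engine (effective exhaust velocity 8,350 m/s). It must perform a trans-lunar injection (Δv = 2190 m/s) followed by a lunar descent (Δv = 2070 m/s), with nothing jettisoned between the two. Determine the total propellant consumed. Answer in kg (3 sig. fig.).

total propellant consumed ≈ 11500 kg

After the first burn: m = 28800 × exp(−2190/8350.0) = 28800 × 0.76930 = 22,155.8 kg.
After the second burn: m = 22,155.8 × exp(−2070/8350.0) = 22,155.8 × 0.78043 = 17,291.1 kg.
Total propellant = m₀ − m_final = 28800 − 17,291.1 = 11,508.9 kg.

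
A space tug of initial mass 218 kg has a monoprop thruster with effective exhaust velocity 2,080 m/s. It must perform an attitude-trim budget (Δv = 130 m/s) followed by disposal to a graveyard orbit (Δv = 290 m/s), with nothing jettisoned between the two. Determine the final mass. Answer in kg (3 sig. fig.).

final mass ≈ 178 kg

After the first burn: m = 218 × exp(−130/2080.0) = 218 × 0.93941 = 204.791 kg.
After the second burn: m = 204.791 × exp(−290/2080.0) = 204.791 × 0.86986 = 178.139 kg.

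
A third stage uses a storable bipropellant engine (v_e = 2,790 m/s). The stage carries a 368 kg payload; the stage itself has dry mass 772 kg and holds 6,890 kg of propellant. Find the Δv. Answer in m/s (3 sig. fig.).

Δv ≈ 5450 m/s

m₀ = payload + dry + propellant = 368 + 772 + 6,890 = 8,030 kg.
m_f = payload + dry = 368 + 772 = 1,140 kg.
Δv = v_e · ln(m₀/m_f) = 2790.0 × ln(7.044) = 2790.0 × 1.9522 ≈ 5446.5 m/s.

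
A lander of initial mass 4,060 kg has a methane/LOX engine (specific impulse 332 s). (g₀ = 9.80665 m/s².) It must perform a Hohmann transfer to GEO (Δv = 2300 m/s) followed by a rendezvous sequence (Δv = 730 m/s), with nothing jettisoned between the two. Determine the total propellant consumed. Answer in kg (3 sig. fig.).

total propellant consumed ≈ 2460 kg

v_e = Isp · g₀ = 332 × 9.80665 = 3255.8 m/s.
After the first burn: m = 4060 × exp(−2300/3255.8) = 4060 × 0.49340 = 2,003.2 kg.
After the second burn: m = 2,003.2 × exp(−730/3255.8) = 2,003.2 × 0.79914 = 1,600.84 kg.
Total propellant = m₀ − m_final = 4060 − 1,600.84 = 2,459.16 kg.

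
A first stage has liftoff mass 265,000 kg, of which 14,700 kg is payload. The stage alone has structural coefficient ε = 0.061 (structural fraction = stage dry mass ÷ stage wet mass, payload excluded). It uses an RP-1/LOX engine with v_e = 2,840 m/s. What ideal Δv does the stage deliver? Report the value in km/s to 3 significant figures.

Δv ≈ 6.19 km/s

Stage wet mass = m₀ − payload = 265,000 − 14,700 = 250,300 kg.
Stage dry mass = ε × stage wet mass = 0.061 × 250,300 = 15,268.3 kg.
Burnout mass m_f = stage dry + payload = 15,268.3 + 14,700 = 29,968.3 kg.
From the ideal rocket equation, Δv = v_e · ln(265,000/29,968.3) = 2840.0 × ln(8.843) = 2840.0 × 2.1796 ≈ 6190 m/s.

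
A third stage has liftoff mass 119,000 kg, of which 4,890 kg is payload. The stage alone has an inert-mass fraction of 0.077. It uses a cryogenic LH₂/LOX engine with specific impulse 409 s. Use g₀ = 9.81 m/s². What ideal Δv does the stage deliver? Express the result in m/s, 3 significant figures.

Δv ≈ 8680 m/s

Stage wet mass = m₀ − payload = 119,000 − 4,890 = 114,110 kg.
Stage dry mass = ε × stage wet mass = 0.077 × 114,110 = 8,786.47 kg.
Burnout mass m_f = stage dry + payload = 8,786.47 + 4,890 = 13,676.47 kg.
v_e = Isp · g₀ = 409 × 9.81 = 4012.3 m/s.
Δv = v_e · ln(119,000/13,676.47) = 4012.3 × ln(8.701) = 4012.3 × 2.1634 ≈ 8680 m/s.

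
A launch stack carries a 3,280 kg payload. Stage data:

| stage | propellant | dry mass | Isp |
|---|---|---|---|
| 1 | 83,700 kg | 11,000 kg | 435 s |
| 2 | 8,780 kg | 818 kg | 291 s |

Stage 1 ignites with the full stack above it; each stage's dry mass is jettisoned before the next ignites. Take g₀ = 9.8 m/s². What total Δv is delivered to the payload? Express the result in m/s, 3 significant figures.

Δv ≈ 9680 m/s

Ignition mass of stage 1 = 83,700+11,000 + 8,780+818 + 3,280 = 107,578 kg.
Stage 1: m₀ = 107,578 kg, m_f = 107,578 − 83,700 = 23,878 kg; Δv = 435×9.8×ln(4.505) = 4263.0×1.5053 ≈ 6417 m/s.
Stage 2: m₀ = 12,878 kg, m_f = 12,878 − 8,780 = 4,098 kg; Δv = 291×9.8×ln(3.143) = 2851.8×1.1450 ≈ 3265 m/s.
Total Δv = 6417 + 3265 = 9682 m/s.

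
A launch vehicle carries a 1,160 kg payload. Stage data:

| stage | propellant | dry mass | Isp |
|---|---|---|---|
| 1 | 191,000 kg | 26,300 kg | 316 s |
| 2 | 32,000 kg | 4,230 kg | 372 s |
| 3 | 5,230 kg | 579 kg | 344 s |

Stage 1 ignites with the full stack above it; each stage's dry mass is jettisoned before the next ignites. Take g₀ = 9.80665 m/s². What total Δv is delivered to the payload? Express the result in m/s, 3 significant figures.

Ignition mass of stage 1 = 191,000+26,300 + 32,000+4,230 + 5,230+579 + 1,160 = 260,499 kg.
Stage 1: m₀ = 260,499 kg, m_f = 260,499 − 191,000 = 69,499 kg; Δv = 316×9.80665×ln(3.748) = 3098.9×1.3213 ≈ 4095 m/s.
Stage 2: m₀ = 43,199 kg, m_f = 43,199 − 32,000 = 11,199 kg; Δv = 372×9.80665×ln(3.857) = 3648.1×1.3500 ≈ 4925 m/s.
Stage 3: m₀ = 6,969 kg, m_f = 6,969 − 5,230 = 1,739 kg; Δv = 344×9.80665×ln(4.007) = 3373.5×1.3882 ≈ 4683 m/s.
Total Δv = 4095 + 4925 + 4683 = 13703 m/s.

Δv ≈ 13700 m/s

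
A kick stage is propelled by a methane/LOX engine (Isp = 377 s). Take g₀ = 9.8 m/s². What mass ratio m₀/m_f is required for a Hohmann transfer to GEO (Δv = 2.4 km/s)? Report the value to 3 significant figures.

mass ratio ≈ 1.91

v_e = Isp · g₀ = 377 × 9.8 = 3694.6 m/s.
m₀/m_f = exp(Δv / v_e) = exp(2400 / 3694.6) = exp(0.6496) = 1.9148.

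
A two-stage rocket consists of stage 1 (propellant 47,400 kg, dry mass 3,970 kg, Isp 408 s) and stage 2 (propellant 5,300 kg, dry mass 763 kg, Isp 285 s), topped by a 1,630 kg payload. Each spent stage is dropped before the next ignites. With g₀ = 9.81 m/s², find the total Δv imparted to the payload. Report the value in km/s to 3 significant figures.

Ignition mass of stage 1 = 47,400+3,970 + 5,300+763 + 1,630 = 59,063 kg.
Stage 1: m₀ = 59,063 kg, m_f = 59,063 − 47,400 = 11,663 kg; Δv = 408×9.81×ln(5.064) = 4002.5×1.6222 ≈ 6493 m/s.
Stage 2: m₀ = 7,693 kg, m_f = 7,693 − 5,300 = 2,393 kg; Δv = 285×9.81×ln(3.215) = 2795.9×1.1678 ≈ 3265 m/s.
Total Δv = 6493 + 3265 = 9758 m/s.

Δv ≈ 9.76 km/s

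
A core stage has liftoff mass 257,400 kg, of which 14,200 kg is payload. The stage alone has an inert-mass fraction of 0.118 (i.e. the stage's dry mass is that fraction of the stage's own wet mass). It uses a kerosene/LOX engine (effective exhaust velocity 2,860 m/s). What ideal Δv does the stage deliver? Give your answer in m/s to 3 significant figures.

Stage wet mass = m₀ − payload = 257,400 − 14,200 = 243,200 kg.
Stage dry mass = ε × stage wet mass = 0.118 × 243,200 = 28,697.6 kg.
Burnout mass m_f = stage dry + payload = 28,697.6 + 14,200 = 42,897.6 kg.
Δv = v_e · ln(257,400/42,897.6) = 2860.0 × ln(6) = 2860.0 × 1.7918 ≈ 5125 m/s.

Δv ≈ 5120 m/s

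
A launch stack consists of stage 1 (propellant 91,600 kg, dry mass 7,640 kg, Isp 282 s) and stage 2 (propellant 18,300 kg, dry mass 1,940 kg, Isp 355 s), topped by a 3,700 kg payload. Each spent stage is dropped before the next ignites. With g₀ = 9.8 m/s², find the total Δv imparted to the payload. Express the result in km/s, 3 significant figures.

Δv ≈ 8.79 km/s

Ignition mass of stage 1 = 91,600+7,640 + 18,300+1,940 + 3,700 = 123,180 kg.
Stage 1: m₀ = 123,180 kg, m_f = 123,180 − 91,600 = 31,580 kg; Δv = 282×9.8×ln(3.901) = 2763.6×1.3611 ≈ 3762 m/s.
Stage 2: m₀ = 23,940 kg, m_f = 23,940 − 18,300 = 5,640 kg; Δv = 355×9.8×ln(4.245) = 3479.0×1.4457 ≈ 5029 m/s.
Total Δv = 3762 + 5029 = 8791 m/s.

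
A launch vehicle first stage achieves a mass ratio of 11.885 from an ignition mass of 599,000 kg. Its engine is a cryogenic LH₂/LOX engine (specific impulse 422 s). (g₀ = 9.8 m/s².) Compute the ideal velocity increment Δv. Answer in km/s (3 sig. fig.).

v_e = Isp · g₀ = 422 × 9.8 = 4135.6 m/s.
Rocket equation: Δv = v_e · ln(11.885) = 4135.6 × 2.4753 ≈ 10236.8 m/s.

Δv ≈ 10.2 km/s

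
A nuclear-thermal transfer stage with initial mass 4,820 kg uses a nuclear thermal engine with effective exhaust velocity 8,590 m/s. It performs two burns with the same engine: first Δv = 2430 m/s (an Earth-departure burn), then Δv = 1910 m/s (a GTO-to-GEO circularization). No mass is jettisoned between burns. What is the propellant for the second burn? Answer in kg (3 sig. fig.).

After the first burn: m = 4820 × exp(−2430/8590.0) = 4820 × 0.75360 = 3,632.35 kg.
After the second burn: m = 3,632.35 × exp(−1910/8590.0) = 3,632.35 × 0.80063 = 2,908.17 kg.
Second-burn propellant = 3,632.35 − 2,908.17 = 724.18 kg.

propellant for the second burn ≈ 724 kg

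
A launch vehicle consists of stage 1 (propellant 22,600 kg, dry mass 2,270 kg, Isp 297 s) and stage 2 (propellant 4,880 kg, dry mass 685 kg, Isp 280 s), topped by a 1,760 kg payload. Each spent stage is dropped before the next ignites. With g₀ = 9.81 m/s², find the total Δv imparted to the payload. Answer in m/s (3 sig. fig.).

Ignition mass of stage 1 = 22,600+2,270 + 4,880+685 + 1,760 = 32,195 kg.
Stage 1: m₀ = 32,195 kg, m_f = 32,195 − 22,600 = 9,595 kg; Δv = 297×9.81×ln(3.355) = 2913.6×1.2106 ≈ 3527 m/s.
Stage 2: m₀ = 7,325 kg, m_f = 7,325 − 4,880 = 2,445 kg; Δv = 280×9.81×ln(2.996) = 2746.8×1.0972 ≈ 3014 m/s.
Total Δv = 3527 + 3014 = 6541 m/s.

Δv ≈ 6540 m/s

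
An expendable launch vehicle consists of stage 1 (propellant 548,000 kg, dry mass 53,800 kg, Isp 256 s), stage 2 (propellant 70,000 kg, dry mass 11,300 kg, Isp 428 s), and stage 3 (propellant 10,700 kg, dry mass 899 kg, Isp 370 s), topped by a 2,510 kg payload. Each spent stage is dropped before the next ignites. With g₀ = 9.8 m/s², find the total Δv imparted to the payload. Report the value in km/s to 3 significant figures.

Δv ≈ 14.6 km/s

Ignition mass of stage 1 = 548,000+53,800 + 70,000+11,300 + 10,700+899 + 2,510 = 697,209 kg.
Stage 1: m₀ = 697,209 kg, m_f = 697,209 − 548,000 = 149,209 kg; Δv = 256×9.8×ln(4.673) = 2508.8×1.5417 ≈ 3868 m/s.
Stage 2: m₀ = 95,409 kg, m_f = 95,409 − 70,000 = 25,409 kg; Δv = 428×9.8×ln(3.755) = 4194.4×1.3231 ≈ 5549 m/s.
Stage 3: m₀ = 14,109 kg, m_f = 14,109 − 10,700 = 3,409 kg; Δv = 370×9.8×ln(4.139) = 3626.0×1.4204 ≈ 5150 m/s.
Total Δv = 3868 + 5549 + 5150 = 14567 m/s.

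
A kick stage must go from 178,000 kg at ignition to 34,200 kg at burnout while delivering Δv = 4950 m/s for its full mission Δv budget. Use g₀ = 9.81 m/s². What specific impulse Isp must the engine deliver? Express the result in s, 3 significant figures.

ln(m₀/m_f) = ln(178000/34200) = ln(5.205) = 1.6496.
From the ideal rocket equation, v_e = Δv / ln(m₀/m_f) = 4950 / 1.6496 = 3000.8 m/s.
Isp = v_e / g₀ = 3000.8 / 9.81 = 305.9 s.

Isp ≈ 306 s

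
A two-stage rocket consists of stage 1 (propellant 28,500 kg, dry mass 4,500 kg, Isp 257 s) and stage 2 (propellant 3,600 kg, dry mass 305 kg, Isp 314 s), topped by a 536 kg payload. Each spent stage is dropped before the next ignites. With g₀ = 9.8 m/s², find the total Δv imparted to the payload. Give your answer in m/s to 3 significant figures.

Δv ≈ 8730 m/s

Ignition mass of stage 1 = 28,500+4,500 + 3,600+305 + 536 = 37,441 kg.
Stage 1: m₀ = 37,441 kg, m_f = 37,441 − 28,500 = 8,941 kg; Δv = 257×9.8×ln(4.188) = 2518.6×1.4321 ≈ 3607 m/s.
Stage 2: m₀ = 4,441 kg, m_f = 4,441 − 3,600 = 841 kg; Δv = 314×9.8×ln(5.281) = 3077.2×1.6640 ≈ 5121 m/s.
Total Δv = 3607 + 5121 = 8728 m/s.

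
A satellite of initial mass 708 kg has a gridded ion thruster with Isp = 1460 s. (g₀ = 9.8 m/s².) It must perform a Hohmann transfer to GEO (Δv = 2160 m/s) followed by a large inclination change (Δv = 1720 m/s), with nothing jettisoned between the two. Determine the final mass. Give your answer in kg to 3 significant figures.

v_e = Isp · g₀ = 1460 × 9.8 = 14308.0 m/s.
After the first burn: m = 708 × exp(−2160/14308.0) = 708 × 0.85988 = 608.795 kg.
After the second burn: m = 608.795 × exp(−1720/14308.0) = 608.795 × 0.88673 = 539.837 kg.

final mass ≈ 540 kg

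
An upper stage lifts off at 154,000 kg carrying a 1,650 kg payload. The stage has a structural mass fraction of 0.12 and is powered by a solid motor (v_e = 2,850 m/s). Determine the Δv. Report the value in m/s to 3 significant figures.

Δv ≈ 5830 m/s

Stage wet mass = m₀ − payload = 154,000 − 1,650 = 152,350 kg.
Stage dry mass = ε × stage wet mass = 0.12 × 152,350 = 18,282 kg.
Burnout mass m_f = stage dry + payload = 18,282 + 1,650 = 19,932 kg.
Δv = v_e · ln(154,000/19,932) = 2850.0 × ln(7.726) = 2850.0 × 2.0446 ≈ 5827 m/s.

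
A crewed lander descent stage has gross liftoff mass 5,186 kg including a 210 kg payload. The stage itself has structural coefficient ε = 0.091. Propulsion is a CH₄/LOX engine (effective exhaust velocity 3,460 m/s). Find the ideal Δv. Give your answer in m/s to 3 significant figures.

Stage wet mass = m₀ − payload = 5,186 − 210 = 4,976 kg.
Stage dry mass = ε × stage wet mass = 0.091 × 4,976 = 452.816 kg.
Burnout mass m_f = stage dry + payload = 452.816 + 210 = 662.816 kg.
Using Δv = v_e ln(m₀/m_f): Δv = v_e · ln(5,186/662.816) = 3460.0 × ln(7.824) = 3460.0 × 2.0572 ≈ 7118 m/s.

Δv ≈ 7120 m/s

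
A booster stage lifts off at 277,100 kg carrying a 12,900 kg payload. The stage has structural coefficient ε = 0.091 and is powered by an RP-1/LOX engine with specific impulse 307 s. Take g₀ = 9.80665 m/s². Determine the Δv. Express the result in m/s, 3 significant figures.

Stage wet mass = m₀ − payload = 277,100 − 12,900 = 264,200 kg.
Stage dry mass = ε × stage wet mass = 0.091 × 264,200 = 24,042.2 kg.
Burnout mass m_f = stage dry + payload = 24,042.2 + 12,900 = 36,942.2 kg.
v_e = Isp · g₀ = 307 × 9.80665 = 3010.6 m/s.
From the ideal rocket equation, Δv = v_e · ln(277,100/36,942.2) = 3010.6 × ln(7.501) = 3010.6 × 2.0150 ≈ 6067 m/s.

Δv ≈ 6070 m/s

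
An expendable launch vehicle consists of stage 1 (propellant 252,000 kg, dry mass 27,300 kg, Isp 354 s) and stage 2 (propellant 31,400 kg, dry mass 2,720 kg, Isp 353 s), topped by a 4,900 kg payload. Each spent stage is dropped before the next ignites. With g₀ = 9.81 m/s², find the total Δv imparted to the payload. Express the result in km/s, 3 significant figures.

Δv ≈ 11.1 km/s

Ignition mass of stage 1 = 252,000+27,300 + 31,400+2,720 + 4,900 = 318,320 kg.
Stage 1: m₀ = 318,320 kg, m_f = 318,320 − 252,000 = 66,320 kg; Δv = 354×9.81×ln(4.8) = 3472.7×1.5686 ≈ 5447 m/s.
Stage 2: m₀ = 39,020 kg, m_f = 39,020 − 31,400 = 7,620 kg; Δv = 353×9.81×ln(5.121) = 3462.9×1.6333 ≈ 5656 m/s.
Total Δv = 5447 + 5656 = 11103 m/s.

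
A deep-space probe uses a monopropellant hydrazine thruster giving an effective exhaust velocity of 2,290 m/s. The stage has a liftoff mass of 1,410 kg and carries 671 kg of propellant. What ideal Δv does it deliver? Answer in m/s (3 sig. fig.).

Δv ≈ 1480 m/s

m_f = m₀ − m_prop = 1,410 − 671 = 739 kg.
From the ideal rocket equation, Δv = v_e · ln(m₀/m_f) = 2290.0 × ln(1.908) = 2290.0 × 0.6460 ≈ 1479.4 m/s.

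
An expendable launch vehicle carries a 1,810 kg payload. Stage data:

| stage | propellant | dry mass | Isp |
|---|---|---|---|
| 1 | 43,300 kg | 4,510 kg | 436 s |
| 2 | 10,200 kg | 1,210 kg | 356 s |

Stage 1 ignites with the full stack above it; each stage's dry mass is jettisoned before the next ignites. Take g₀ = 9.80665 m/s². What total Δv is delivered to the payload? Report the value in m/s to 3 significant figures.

Δv ≈ 10400 m/s

Ignition mass of stage 1 = 43,300+4,510 + 10,200+1,210 + 1,810 = 61,030 kg.
Stage 1: m₀ = 61,030 kg, m_f = 61,030 − 43,300 = 17,730 kg; Δv = 436×9.80665×ln(3.442) = 4275.7×1.2361 ≈ 5285 m/s.
Stage 2: m₀ = 13,220 kg, m_f = 13,220 − 10,200 = 3,020 kg; Δv = 356×9.80665×ln(4.377) = 3491.2×1.4765 ≈ 5155 m/s.
Total Δv = 5285 + 5155 = 10440 m/s.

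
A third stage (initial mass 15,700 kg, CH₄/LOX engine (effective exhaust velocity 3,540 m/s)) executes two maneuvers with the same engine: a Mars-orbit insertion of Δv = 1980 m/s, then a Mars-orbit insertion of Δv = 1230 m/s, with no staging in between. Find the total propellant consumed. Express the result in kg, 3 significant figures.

total propellant consumed ≈ 9360 kg

After the first burn: m = 15700 × exp(−1980/3540.0) = 15700 × 0.57160 = 8,974.12 kg.
After the second burn: m = 8,974.12 × exp(−1230/3540.0) = 8,974.12 × 0.70648 = 6,340.04 kg.
Total propellant = m₀ − m_final = 15700 − 6,340.04 = 9,359.96 kg.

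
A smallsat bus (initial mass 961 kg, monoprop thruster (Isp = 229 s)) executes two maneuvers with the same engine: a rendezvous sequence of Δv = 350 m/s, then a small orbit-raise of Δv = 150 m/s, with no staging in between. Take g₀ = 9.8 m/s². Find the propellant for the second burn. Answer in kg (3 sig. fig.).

propellant for the second burn ≈ 53.2 kg

v_e = Isp · g₀ = 229 × 9.8 = 2244.2 m/s.
After the first burn: m = 961 × exp(−350/2244.2) = 961 × 0.85560 = 822.232 kg.
After the second burn: m = 822.232 × exp(−150/2244.2) = 822.232 × 0.93535 = 769.075 kg.
Second-burn propellant = 822.232 − 769.075 = 53.157 kg.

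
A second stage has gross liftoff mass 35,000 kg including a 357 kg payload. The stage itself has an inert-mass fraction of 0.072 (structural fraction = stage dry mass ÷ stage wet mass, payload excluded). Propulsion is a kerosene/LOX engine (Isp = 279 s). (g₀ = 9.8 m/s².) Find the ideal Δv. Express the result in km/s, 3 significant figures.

Stage wet mass = m₀ − payload = 35,000 − 357 = 34,643 kg.
Stage dry mass = ε × stage wet mass = 0.072 × 34,643 = 2,494.3 kg.
Burnout mass m_f = stage dry + payload = 2,494.3 + 357 = 2,851.3 kg.
v_e = Isp · g₀ = 279 × 9.8 = 2734.2 m/s.
By the Tsiolkovsky rocket equation, Δv = v_e · ln(35,000/2,851.3) = 2734.2 × ln(12.28) = 2734.2 × 2.5076 ≈ 6856 m/s.

Δv ≈ 6.86 km/s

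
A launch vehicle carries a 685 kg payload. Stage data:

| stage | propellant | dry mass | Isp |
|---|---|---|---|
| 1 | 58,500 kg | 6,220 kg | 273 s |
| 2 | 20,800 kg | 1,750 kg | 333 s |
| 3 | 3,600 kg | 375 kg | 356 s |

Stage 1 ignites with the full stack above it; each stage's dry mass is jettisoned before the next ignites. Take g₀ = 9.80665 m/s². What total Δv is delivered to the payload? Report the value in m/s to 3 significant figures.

Δv ≈ 12600 m/s

Ignition mass of stage 1 = 58,500+6,220 + 20,800+1,750 + 3,600+375 + 685 = 91,930 kg.
Stage 1: m₀ = 91,930 kg, m_f = 91,930 − 58,500 = 33,430 kg; Δv = 273×9.80665×ln(2.75) = 2677.2×1.0116 ≈ 2708 m/s.
Stage 2: m₀ = 27,210 kg, m_f = 27,210 − 20,800 = 6,410 kg; Δv = 333×9.80665×ln(4.245) = 3265.6×1.4457 ≈ 4721 m/s.
Stage 3: m₀ = 4,660 kg, m_f = 4,660 − 3,600 = 1,060 kg; Δv = 356×9.80665×ln(4.396) = 3491.2×1.4807 ≈ 5170 m/s.
Total Δv = 2708 + 4721 + 5170 = 12599 m/s.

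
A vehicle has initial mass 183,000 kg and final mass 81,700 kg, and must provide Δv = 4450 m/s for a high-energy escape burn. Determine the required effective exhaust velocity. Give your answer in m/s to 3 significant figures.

v_e ≈ 5520 m/s

ln(m₀/m_f) = ln(183000/81700) = ln(2.24) = 0.8064.
By the Tsiolkovsky rocket equation, v_e = Δv / ln(m₀/m_f) = 4450 / 0.8064 = 5518.1 m/s.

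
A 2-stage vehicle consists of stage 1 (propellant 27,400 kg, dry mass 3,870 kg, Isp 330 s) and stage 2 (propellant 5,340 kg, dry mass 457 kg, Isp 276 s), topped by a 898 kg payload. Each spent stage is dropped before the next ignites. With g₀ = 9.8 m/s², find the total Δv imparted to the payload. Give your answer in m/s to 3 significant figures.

Ignition mass of stage 1 = 27,400+3,870 + 5,340+457 + 898 = 37,965 kg.
Stage 1: m₀ = 37,965 kg, m_f = 37,965 − 27,400 = 10,565 kg; Δv = 330×9.8×ln(3.593) = 3234.0×1.2791 ≈ 4137 m/s.
Stage 2: m₀ = 6,695 kg, m_f = 6,695 − 5,340 = 1,355 kg; Δv = 276×9.8×ln(4.941) = 2704.8×1.5976 ≈ 4321 m/s.
Total Δv = 4137 + 4321 = 8458 m/s.

Δv ≈ 8460 m/s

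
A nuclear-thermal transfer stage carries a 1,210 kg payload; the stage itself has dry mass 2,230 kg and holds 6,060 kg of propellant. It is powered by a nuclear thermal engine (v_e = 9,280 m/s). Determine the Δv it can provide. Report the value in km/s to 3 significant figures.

Δv ≈ 9.43 km/s

m₀ = payload + dry + propellant = 1,210 + 2,230 + 6,060 = 9,500 kg.
m_f = payload + dry = 1,210 + 2,230 = 3,440 kg.
Δv = v_e · ln(m₀/m_f) = 9280.0 × ln(2.762) = 9280.0 × 1.0158 ≈ 9426.8 m/s.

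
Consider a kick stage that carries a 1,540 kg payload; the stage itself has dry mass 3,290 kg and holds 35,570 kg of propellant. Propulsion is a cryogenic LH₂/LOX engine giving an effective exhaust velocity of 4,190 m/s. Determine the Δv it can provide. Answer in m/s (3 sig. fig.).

Δv ≈ 8900 m/s

m₀ = payload + dry + propellant = 1,540 + 3,290 + 35,570 = 40,400 kg.
m_f = payload + dry = 1,540 + 3,290 = 4,830 kg.
Δv = v_e · ln(m₀/m_f) = 4190.0 × ln(8.364) = 4190.0 × 2.1240 ≈ 8899.5 m/s.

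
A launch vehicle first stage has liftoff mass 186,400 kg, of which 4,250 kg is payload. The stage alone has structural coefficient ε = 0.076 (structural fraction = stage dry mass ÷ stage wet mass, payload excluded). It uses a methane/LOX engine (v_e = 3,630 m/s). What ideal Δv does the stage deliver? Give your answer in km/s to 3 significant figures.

Δv ≈ 8.47 km/s

Stage wet mass = m₀ − payload = 186,400 − 4,250 = 182,150 kg.
Stage dry mass = ε × stage wet mass = 0.076 × 182,150 = 13,843.4 kg.
Burnout mass m_f = stage dry + payload = 13,843.4 + 4,250 = 18,093.4 kg.
Δv = v_e · ln(186,400/18,093.4) = 3630.0 × ln(10.3) = 3630.0 × 2.3323 ≈ 8466 m/s.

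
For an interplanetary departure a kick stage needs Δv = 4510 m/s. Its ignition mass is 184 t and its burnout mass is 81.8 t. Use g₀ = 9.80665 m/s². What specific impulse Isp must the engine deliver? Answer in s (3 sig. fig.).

Isp ≈ 567 s

ln(m₀/m_f) = ln(184000/81800) = ln(2.249) = 0.8107.
Rocket equation: v_e = Δv / ln(m₀/m_f) = 4510 / 0.8107 = 5563.4 m/s.
Isp = v_e / g₀ = 5563.4 / 9.80665 = 567.3 s.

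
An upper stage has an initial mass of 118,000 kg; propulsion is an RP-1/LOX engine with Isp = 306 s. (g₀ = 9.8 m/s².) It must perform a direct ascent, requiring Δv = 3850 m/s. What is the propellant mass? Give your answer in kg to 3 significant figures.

v_e = Isp · g₀ = 306 × 9.8 = 2998.8 m/s.
Rocket equation: m₀/m_f = exp(Δv / v_e) = exp(3850 / 2998.8) = exp(1.2838) = 3.6105.
m_f = 118,000 / 3.6105 = 32,682.5 kg, so propellant = m₀ − m_f = 118,000 − 32,682.5 = 85,317.5 kg.

propellant mass ≈ 85300 kg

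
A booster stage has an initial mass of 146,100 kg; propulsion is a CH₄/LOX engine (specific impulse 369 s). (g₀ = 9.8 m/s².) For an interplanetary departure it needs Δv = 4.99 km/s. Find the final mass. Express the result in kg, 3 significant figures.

v_e = Isp · g₀ = 369 × 9.8 = 3616.2 m/s.
Rocket equation: m₀/m_f = exp(Δv / v_e) = exp(4990 / 3616.2) = exp(1.3799) = 3.9745.
m_f = m₀ / 3.9745 = 146,100 / 3.9745 = 36,759.3 kg.

final mass ≈ 36800 kg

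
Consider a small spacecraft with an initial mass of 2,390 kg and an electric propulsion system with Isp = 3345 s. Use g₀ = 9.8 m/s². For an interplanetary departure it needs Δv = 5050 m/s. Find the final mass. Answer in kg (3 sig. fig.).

final mass ≈ 2050 kg

v_e = Isp · g₀ = 3345 × 9.8 = 32781.0 m/s.
m₀/m_f = exp(Δv / v_e) = exp(5050 / 32781.0) = exp(0.1541) = 1.1666.
m_f = m₀ / 1.1666 = 2,390 / 1.1666 = 2,048.69 kg.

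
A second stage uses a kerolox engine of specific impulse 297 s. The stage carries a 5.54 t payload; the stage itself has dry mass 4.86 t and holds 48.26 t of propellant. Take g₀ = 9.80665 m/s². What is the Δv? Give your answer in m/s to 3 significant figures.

Δv ≈ 5040 m/s

v_e = Isp · g₀ = 297 × 9.80665 = 2912.6 m/s.
m₀ = payload + dry + propellant = 5.54 + 4.86 + 48.26 = 58.66 t.
m_f = payload + dry = 5.54 + 4.86 = 10.4 t.
Rocket equation: Δv = v_e · ln(m₀/m_f) = 2912.6 × ln(5.64) = 2912.6 × 1.7300 ≈ 5038.6 m/s.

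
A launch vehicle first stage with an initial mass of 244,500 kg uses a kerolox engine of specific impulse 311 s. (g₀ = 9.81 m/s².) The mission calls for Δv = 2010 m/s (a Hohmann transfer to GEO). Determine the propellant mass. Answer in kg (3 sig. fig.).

propellant mass ≈ 118000 kg

v_e = Isp · g₀ = 311 × 9.81 = 3050.9 m/s.
m₀/m_f = exp(Δv / v_e) = exp(2010 / 3050.9) = exp(0.6588) = 1.9325.
m_f = 244,500 / 1.9325 = 126,520 kg, so propellant = m₀ − m_f = 244,500 − 126,520 = 117,980 kg.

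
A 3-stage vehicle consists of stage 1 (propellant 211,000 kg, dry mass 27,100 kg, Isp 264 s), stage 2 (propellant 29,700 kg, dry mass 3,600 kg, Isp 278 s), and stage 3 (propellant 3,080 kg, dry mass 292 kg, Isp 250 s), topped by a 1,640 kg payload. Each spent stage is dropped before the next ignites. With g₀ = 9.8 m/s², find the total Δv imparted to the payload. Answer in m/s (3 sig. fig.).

Ignition mass of stage 1 = 211,000+27,100 + 29,700+3,600 + 3,080+292 + 1,640 = 276,412 kg.
Stage 1: m₀ = 276,412 kg, m_f = 276,412 − 211,000 = 65,412 kg; Δv = 264×9.8×ln(4.226) = 2587.2×1.4412 ≈ 3729 m/s.
Stage 2: m₀ = 38,312 kg, m_f = 38,312 − 29,700 = 8,612 kg; Δv = 278×9.8×ln(4.449) = 2724.4×1.4926 ≈ 4066 m/s.
Stage 3: m₀ = 5,012 kg, m_f = 5,012 − 3,080 = 1,932 kg; Δv = 250×9.8×ln(2.594) = 2450.0×0.9533 ≈ 2336 m/s.
Total Δv = 3729 + 4066 + 2336 = 10131 m/s.

Δv ≈ 10100 m/s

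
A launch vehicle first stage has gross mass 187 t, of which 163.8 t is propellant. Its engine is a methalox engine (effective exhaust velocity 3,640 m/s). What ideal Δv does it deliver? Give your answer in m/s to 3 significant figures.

m_f = m₀ − m_prop = 187 − 163.8 = 23.2 t.
Δv = v_e · ln(m₀/m_f) = 3640.0 × ln(8.06) = 3640.0 × 2.0870 ≈ 7596.5 m/s.

Δv ≈ 7600 m/s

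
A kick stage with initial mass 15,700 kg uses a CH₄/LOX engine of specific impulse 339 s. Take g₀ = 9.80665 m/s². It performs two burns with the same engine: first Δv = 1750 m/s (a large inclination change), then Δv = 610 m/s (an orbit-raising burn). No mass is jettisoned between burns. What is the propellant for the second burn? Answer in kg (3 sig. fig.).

v_e = Isp · g₀ = 339 × 9.80665 = 3324.5 m/s.
After the first burn: m = 15700 × exp(−1750/3324.5) = 15700 × 0.59073 = 9,274.46 kg.
After the second burn: m = 9,274.46 × exp(−610/3324.5) = 9,274.46 × 0.83236 = 7,719.69 kg.
Second-burn propellant = 9,274.46 − 7,719.69 = 1,554.77 kg.

propellant for the second burn ≈ 1550 kg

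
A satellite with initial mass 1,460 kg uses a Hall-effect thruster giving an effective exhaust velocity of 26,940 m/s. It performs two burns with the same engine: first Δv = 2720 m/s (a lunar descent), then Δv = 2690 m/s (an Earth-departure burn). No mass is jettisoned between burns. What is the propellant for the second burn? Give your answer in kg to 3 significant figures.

After the first burn: m = 1460 × exp(−2720/26940.0) = 1460 × 0.90396 = 1,319.78 kg.
After the second burn: m = 1,319.78 × exp(−2690/26940.0) = 1,319.78 × 0.90497 = 1,194.36 kg.
Second-burn propellant = 1,319.78 − 1,194.36 = 125.42 kg.

propellant for the second burn ≈ 125 kg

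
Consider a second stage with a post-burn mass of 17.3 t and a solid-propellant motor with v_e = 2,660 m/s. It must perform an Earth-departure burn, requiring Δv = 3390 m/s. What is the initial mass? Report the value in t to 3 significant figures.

m₀/m_f = exp(Δv / v_e) = exp(3390 / 2660.0) = exp(1.2744) = 3.5767.
m₀ = m_f × 3.5767 = 17.3 × 3.5767 = 61.8769 t.

initial mass ≈ 61.9 t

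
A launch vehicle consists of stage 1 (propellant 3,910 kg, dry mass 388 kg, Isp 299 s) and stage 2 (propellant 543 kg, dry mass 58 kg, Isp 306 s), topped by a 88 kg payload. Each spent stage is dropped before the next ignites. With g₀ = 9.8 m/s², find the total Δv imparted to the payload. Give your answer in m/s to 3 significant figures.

Δv ≈ 9140 m/s

Ignition mass of stage 1 = 3,910+388 + 543+58 + 88 = 4,987 kg.
Stage 1: m₀ = 4,987 kg, m_f = 4,987 − 3,910 = 1,077 kg; Δv = 299×9.8×ln(4.63) = 2930.2×1.5327 ≈ 4491 m/s.
Stage 2: m₀ = 689 kg, m_f = 689 − 543 = 146 kg; Δv = 306×9.8×ln(4.719) = 2998.8×1.5516 ≈ 4653 m/s.
Total Δv = 4491 + 4653 = 9144 m/s.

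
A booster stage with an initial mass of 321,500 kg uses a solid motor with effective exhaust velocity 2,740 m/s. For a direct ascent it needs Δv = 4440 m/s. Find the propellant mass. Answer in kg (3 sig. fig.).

By the Tsiolkovsky rocket equation, m₀/m_f = exp(Δv / v_e) = exp(4440 / 2740.0) = exp(1.6204) = 5.0553.
m_f = 321,500 / 5.0553 = 63,596.6 kg, so propellant = m₀ − m_f = 321,500 − 63,596.6 = 257,903.4 kg.

propellant mass ≈ 258000 kg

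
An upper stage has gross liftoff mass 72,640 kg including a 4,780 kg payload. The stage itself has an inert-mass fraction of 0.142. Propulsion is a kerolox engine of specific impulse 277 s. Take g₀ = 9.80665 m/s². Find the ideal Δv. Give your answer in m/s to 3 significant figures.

Stage wet mass = m₀ − payload = 72,640 − 4,780 = 67,860 kg.
Stage dry mass = ε × stage wet mass = 0.142 × 67,860 = 9,636.12 kg.
Burnout mass m_f = stage dry + payload = 9,636.12 + 4,780 = 14,416.12 kg.
v_e = Isp · g₀ = 277 × 9.80665 = 2716.4 m/s.
Rocket equation: Δv = v_e · ln(72,640/14,416.12) = 2716.4 × ln(5.039) = 2716.4 × 1.6172 ≈ 4393 m/s.

Δv ≈ 4390 m/s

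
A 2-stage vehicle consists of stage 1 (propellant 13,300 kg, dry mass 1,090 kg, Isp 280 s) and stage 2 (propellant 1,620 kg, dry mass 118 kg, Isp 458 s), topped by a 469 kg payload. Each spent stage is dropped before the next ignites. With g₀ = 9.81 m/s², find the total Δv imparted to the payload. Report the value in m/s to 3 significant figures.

Δv ≈ 10400 m/s

Ignition mass of stage 1 = 13,300+1,090 + 1,620+118 + 469 = 16,597 kg.
Stage 1: m₀ = 16,597 kg, m_f = 16,597 − 13,300 = 3,297 kg; Δv = 280×9.81×ln(5.034) = 2746.8×1.6162 ≈ 4439 m/s.
Stage 2: m₀ = 2,207 kg, m_f = 2,207 − 1,620 = 587 kg; Δv = 458×9.81×ln(3.76) = 4493.0×1.3244 ≈ 5950 m/s.
Total Δv = 4439 + 5950 = 10389 m/s.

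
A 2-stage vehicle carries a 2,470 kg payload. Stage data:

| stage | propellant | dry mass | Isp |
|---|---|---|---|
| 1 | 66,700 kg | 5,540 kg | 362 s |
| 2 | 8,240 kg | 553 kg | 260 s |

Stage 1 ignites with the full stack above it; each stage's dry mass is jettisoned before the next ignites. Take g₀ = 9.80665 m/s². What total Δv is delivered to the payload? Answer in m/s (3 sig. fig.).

Ignition mass of stage 1 = 66,700+5,540 + 8,240+553 + 2,470 = 83,503 kg.
Stage 1: m₀ = 83,503 kg, m_f = 83,503 − 66,700 = 16,803 kg; Δv = 362×9.80665×ln(4.97) = 3550.0×1.6033 ≈ 5692 m/s.
Stage 2: m₀ = 11,263 kg, m_f = 11,263 − 8,240 = 3,023 kg; Δv = 260×9.80665×ln(3.726) = 2549.7×1.3153 ≈ 3354 m/s.
Total Δv = 5692 + 3354 = 9046 m/s.

Δv ≈ 9050 m/s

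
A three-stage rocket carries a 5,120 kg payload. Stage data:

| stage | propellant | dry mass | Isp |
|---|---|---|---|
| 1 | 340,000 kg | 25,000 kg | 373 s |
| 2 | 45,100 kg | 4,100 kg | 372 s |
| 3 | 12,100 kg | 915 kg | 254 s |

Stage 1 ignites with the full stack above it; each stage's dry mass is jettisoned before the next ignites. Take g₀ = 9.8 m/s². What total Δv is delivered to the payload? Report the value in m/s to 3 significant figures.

Ignition mass of stage 1 = 340,000+25,000 + 45,100+4,100 + 12,100+915 + 5,120 = 432,335 kg.
Stage 1: m₀ = 432,335 kg, m_f = 432,335 − 340,000 = 92,335 kg; Δv = 373×9.8×ln(4.682) = 3655.4×1.5438 ≈ 5643 m/s.
Stage 2: m₀ = 67,335 kg, m_f = 67,335 − 45,100 = 22,235 kg; Δv = 372×9.8×ln(3.028) = 3645.6×1.1080 ≈ 4039 m/s.
Stage 3: m₀ = 18,135 kg, m_f = 18,135 − 12,100 = 6,035 kg; Δv = 254×9.8×ln(3.005) = 2489.2×1.1003 ≈ 2739 m/s.
Total Δv = 5643 + 4039 + 2739 = 12421 m/s.

Δv ≈ 12400 m/s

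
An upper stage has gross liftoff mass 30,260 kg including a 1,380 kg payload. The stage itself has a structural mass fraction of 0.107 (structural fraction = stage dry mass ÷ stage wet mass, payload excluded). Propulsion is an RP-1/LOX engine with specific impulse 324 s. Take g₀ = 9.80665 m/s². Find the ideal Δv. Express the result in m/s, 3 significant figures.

Δv ≈ 6080 m/s

Stage wet mass = m₀ − payload = 30,260 − 1,380 = 28,880 kg.
Stage dry mass = ε × stage wet mass = 0.107 × 28,880 = 3,090.16 kg.
Burnout mass m_f = stage dry + payload = 3,090.16 + 1,380 = 4,470.16 kg.
v_e = Isp · g₀ = 324 × 9.80665 = 3177.4 m/s.
From the ideal rocket equation, Δv = v_e · ln(30,260/4,470.16) = 3177.4 × ln(6.769) = 3177.4 × 1.9124 ≈ 6076 m/s.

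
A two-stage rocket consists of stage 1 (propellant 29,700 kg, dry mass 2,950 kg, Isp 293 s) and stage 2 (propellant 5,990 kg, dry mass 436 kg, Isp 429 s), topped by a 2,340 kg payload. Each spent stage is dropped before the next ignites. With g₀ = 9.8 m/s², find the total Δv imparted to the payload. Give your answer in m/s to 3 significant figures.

Ignition mass of stage 1 = 29,700+2,950 + 5,990+436 + 2,340 = 41,416 kg.
Stage 1: m₀ = 41,416 kg, m_f = 41,416 − 29,700 = 11,716 kg; Δv = 293×9.8×ln(3.535) = 2871.4×1.2627 ≈ 3626 m/s.
Stage 2: m₀ = 8,766 kg, m_f = 8,766 − 5,990 = 2,776 kg; Δv = 429×9.8×ln(3.158) = 4204.2×1.1499 ≈ 4834 m/s.
Total Δv = 3626 + 4834 = 8460 m/s.

Δv ≈ 8460 m/s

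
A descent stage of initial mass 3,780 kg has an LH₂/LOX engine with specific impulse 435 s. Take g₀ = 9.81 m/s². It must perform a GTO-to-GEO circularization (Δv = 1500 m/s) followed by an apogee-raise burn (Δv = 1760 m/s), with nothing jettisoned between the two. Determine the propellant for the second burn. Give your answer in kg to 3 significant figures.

v_e = Isp · g₀ = 435 × 9.81 = 4267.4 m/s.
After the first burn: m = 3780 × exp(−1500/4267.4) = 3780 × 0.70363 = 2,659.72 kg.
After the second burn: m = 2,659.72 × exp(−1760/4267.4) = 2,659.72 × 0.66204 = 1,760.84 kg.
Second-burn propellant = 2,659.72 − 1,760.84 = 898.88 kg.

propellant for the second burn ≈ 899 kg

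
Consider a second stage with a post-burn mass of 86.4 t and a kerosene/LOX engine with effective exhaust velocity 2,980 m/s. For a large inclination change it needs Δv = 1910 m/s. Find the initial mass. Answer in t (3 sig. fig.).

initial mass ≈ 164 t

m₀/m_f = exp(Δv / v_e) = exp(1910 / 2980.0) = exp(0.6409) = 1.8983.
m₀ = m_f × 1.8983 = 86.4 × 1.8983 = 164.013 t.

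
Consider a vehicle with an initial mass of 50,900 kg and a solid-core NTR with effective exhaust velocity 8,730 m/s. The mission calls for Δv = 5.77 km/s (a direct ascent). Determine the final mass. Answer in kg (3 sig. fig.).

m₀/m_f = exp(Δv / v_e) = exp(5770 / 8730.0) = exp(0.6609) = 1.9366.
m_f = m₀ / 1.9366 = 50,900 / 1.9366 = 26,283.2 kg.

final mass ≈ 26300 kg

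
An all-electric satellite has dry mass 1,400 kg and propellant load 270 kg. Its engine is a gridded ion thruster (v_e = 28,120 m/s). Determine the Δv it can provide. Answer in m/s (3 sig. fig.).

m₀ = m_dry + m_prop = 1,400 + 270 = 1,670 kg.
By the Tsiolkovsky rocket equation, Δv = v_e · ln(m₀/m_f) = 28120.0 × ln(1.193) = 28120.0 × 0.1764 ≈ 4959.0 m/s.

Δv ≈ 4960 m/s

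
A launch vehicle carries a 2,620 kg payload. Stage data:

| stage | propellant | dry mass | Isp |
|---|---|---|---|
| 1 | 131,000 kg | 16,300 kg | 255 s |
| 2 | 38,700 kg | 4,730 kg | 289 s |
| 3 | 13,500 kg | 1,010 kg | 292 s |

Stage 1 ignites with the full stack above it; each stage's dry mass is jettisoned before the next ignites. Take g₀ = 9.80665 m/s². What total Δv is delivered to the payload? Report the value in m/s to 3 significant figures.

Δv ≈ 9820 m/s

Ignition mass of stage 1 = 131,000+16,300 + 38,700+4,730 + 13,500+1,010 + 2,620 = 207,860 kg.
Stage 1: m₀ = 207,860 kg, m_f = 207,860 − 131,000 = 76,860 kg; Δv = 255×9.80665×ln(2.704) = 2500.7×0.9949 ≈ 2488 m/s.
Stage 2: m₀ = 60,560 kg, m_f = 60,560 − 38,700 = 21,860 kg; Δv = 289×9.80665×ln(2.77) = 2834.1×1.0190 ≈ 2888 m/s.
Stage 3: m₀ = 17,130 kg, m_f = 17,130 − 13,500 = 3,630 kg; Δv = 292×9.80665×ln(4.719) = 2863.5×1.5516 ≈ 4443 m/s.
Total Δv = 2488 + 2888 + 4443 = 9819 m/s.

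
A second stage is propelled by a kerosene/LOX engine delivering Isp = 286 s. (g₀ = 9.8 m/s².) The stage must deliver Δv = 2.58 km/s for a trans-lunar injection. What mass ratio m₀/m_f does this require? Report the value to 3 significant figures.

mass ratio ≈ 2.51

v_e = Isp · g₀ = 286 × 9.8 = 2802.8 m/s.
m₀/m_f = exp(Δv / v_e) = exp(2580 / 2802.8) = exp(0.9205) = 2.5106.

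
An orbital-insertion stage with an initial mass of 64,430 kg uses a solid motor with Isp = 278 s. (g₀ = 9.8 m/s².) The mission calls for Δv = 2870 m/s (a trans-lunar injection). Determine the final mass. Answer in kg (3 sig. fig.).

final mass ≈ 22500 kg

v_e = Isp · g₀ = 278 × 9.8 = 2724.4 m/s.
Using Δv = v_e ln(m₀/m_f): m₀/m_f = exp(Δv / v_e) = exp(2870 / 2724.4) = exp(1.0534) = 2.8675.
m_f = m₀ / 2.8675 = 64,430 / 2.8675 = 22,469 kg.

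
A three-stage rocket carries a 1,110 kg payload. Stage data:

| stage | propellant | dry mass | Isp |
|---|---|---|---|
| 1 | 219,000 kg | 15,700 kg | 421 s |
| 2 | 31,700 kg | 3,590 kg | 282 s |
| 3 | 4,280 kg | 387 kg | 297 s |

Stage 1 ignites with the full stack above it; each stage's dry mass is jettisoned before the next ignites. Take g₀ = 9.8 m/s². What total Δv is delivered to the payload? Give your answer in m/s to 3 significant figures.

Δv ≈ 14500 m/s

Ignition mass of stage 1 = 219,000+15,700 + 31,700+3,590 + 4,280+387 + 1,110 = 275,767 kg.
Stage 1: m₀ = 275,767 kg, m_f = 275,767 − 219,000 = 56,767 kg; Δv = 421×9.8×ln(4.858) = 4125.8×1.5806 ≈ 6521 m/s.
Stage 2: m₀ = 41,067 kg, m_f = 41,067 − 31,700 = 9,367 kg; Δv = 282×9.8×ln(4.384) = 2763.6×1.4780 ≈ 4085 m/s.
Stage 3: m₀ = 5,777 kg, m_f = 5,777 − 4,280 = 1,497 kg; Δv = 297×9.8×ln(3.859) = 2910.6×1.3504 ≈ 3931 m/s.
Total Δv = 6521 + 4085 + 3931 = 14537 m/s.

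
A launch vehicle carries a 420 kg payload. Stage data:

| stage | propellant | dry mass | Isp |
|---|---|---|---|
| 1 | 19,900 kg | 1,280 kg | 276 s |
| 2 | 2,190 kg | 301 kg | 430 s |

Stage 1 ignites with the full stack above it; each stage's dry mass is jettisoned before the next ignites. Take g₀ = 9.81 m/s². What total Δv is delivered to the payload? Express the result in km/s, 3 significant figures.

Δv ≈ 10.6 km/s

Ignition mass of stage 1 = 19,900+1,280 + 2,190+301 + 420 = 24,091 kg.
Stage 1: m₀ = 24,091 kg, m_f = 24,091 − 19,900 = 4,191 kg; Δv = 276×9.81×ln(5.748) = 2707.6×1.7489 ≈ 4735 m/s.
Stage 2: m₀ = 2,911 kg, m_f = 2,911 − 2,190 = 721 kg; Δv = 430×9.81×ln(4.037) = 4218.3×1.3956 ≈ 5887 m/s.
Total Δv = 4735 + 5887 = 10622 m/s.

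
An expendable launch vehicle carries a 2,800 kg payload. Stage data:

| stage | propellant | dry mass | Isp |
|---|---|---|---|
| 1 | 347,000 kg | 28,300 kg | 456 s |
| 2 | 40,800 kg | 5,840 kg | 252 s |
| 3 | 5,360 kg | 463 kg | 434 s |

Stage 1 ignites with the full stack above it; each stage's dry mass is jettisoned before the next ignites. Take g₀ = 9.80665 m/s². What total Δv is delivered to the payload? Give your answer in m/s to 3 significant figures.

Δv ≈ 14800 m/s

Ignition mass of stage 1 = 347,000+28,300 + 40,800+5,840 + 5,360+463 + 2,800 = 430,563 kg.
Stage 1: m₀ = 430,563 kg, m_f = 430,563 − 347,000 = 83,563 kg; Δv = 456×9.80665×ln(5.153) = 4471.8×1.6395 ≈ 7332 m/s.
Stage 2: m₀ = 55,263 kg, m_f = 55,263 − 40,800 = 14,463 kg; Δv = 252×9.80665×ln(3.821) = 2471.3×1.3405 ≈ 3313 m/s.
Stage 3: m₀ = 8,623 kg, m_f = 8,623 − 5,360 = 3,263 kg; Δv = 434×9.80665×ln(2.643) = 4256.1×0.9718 ≈ 4136 m/s.
Total Δv = 7332 + 3313 + 4136 = 14781 m/s.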